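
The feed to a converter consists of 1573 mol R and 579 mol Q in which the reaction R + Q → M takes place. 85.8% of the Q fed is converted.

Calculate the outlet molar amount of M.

Q reacted = 0.858 × 579 = 496.8 mol; ν_Q = −1, so ξ = 496.8/1 = 496.8 mol.
Outlet amounts (n = n₀ + ν ξ):
  R: 1573 − 1(496.8) = 1076
  Q: 579 − 1(496.8) = 82.22
  M: 0 + 1(496.8) = 496.8

497 mol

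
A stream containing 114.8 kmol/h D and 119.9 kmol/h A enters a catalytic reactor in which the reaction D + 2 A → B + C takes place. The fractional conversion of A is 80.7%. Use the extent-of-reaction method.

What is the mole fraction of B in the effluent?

A reacted = 0.807 × 119.9 = 96.76 kmol/h; ν_A = −2, so ξ = 96.76/2 = 48.38 kmol/h.
Outlet amounts (n = n₀ + ν ξ):
  D: 114.8 − 1(48.38) = 66.42
  A: 119.9 − 2(48.38) = 23.14
  B: 0 + 1(48.38) = 48.38
  C: 0 + 1(48.38) = 48.38
Total out = 186.3 kmol/h; y_B = 48.38 / 186.3 = 0.2597.

0.26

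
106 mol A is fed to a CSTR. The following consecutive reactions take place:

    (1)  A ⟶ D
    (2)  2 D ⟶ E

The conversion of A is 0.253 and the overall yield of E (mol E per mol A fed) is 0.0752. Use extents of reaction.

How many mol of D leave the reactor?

10.9 mol

Conversion of A: A consumed = 1ξ₁ = 0.253 × 106 → ξ₁ = 26.82 mol.
Yield of E: 1ξ₂ / 106 = 0.0752 → ξ₂ = 7.971 mol.
Outlet amounts (n = n₀ + Σ ν·ξ):
  A: 106 − 1(26.82) = 79.18
  D: 0 + 1(26.82) − 2(7.971) = 10.88
  E: 0 + 1(7.971) = 7.971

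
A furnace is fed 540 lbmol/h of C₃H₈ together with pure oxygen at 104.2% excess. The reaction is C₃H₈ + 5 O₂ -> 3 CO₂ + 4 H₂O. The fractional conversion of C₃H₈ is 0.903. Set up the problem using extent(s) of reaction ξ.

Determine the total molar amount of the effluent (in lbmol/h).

6540 lbmol/h

Stoichiometric O₂ = 5 × 540 = 2700 lbmol/h; O₂ fed = 2700 × 2.042 = 5513 lbmol/h.
Fuel reacted = 0.903 × 540 → ξ = 487.6 lbmol/h.
Outlet (n = n₀ + ν ξ):
  C₃H₈: 540 − 1(487.6) = 52.38
  O₂: 5513 − 5(487.6) = 3075
  CO₂: 0 + 3(487.6) = 1463
  H₂O: 0 + 4(487.6) = 1950
Total out = 52.38 + 3075 + 1463 + 1950 = 6541 lbmol/h.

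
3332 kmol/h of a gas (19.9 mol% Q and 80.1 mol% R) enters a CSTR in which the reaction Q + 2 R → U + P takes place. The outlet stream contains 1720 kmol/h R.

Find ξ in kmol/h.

For R: n = n₀ − 2ξ → 1720 = 2669 − 2ξ, giving ξ = 474.5 kmol/h.
Outlet amounts (n = n₀ + ν ξ):
  Q: 663.1 − 1(474.5) = 188.6
  R: 2669 − 2(474.5) = 1720
  U: 0 + 1(474.5) = 474.5
  P: 0 + 1(474.5) = 474.5

ξ = 474 kmol/h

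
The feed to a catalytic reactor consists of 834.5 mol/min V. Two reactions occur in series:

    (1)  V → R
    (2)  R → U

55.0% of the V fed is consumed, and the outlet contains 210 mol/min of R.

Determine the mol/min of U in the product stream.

249 mol/min

Conversion of V: V consumed = 1ξ₁ = 0.55 × 834.5 → ξ₁ = 459 mol/min.
R balance: n_R = 0 + 1ξ₁ − 1ξ₂ = 210 → ξ₂ = (1·459 − 210)/1 = 249 mol/min.
Outlet amounts (n = n₀ + Σ ν·ξ):
  V: 834.5 − 1(459) = 375.5
  R: 0 + 1(459) − 1(249) = 210
  U: 0 + 1(249) = 249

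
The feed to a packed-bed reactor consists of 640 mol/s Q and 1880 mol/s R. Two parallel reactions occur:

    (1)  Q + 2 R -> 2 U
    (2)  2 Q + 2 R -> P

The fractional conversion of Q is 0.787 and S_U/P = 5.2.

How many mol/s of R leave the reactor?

Conversion of Q: Q consumed = 0.787 × 640 = 503.7 mol/s = 1ξ₁ + 2ξ₂.
Selectivity: 2ξ₁ / (1ξ₂) = 5.2 → ξ₁ = 2.6 ξ₂.
Substitute: (1·2.6 + 2) ξ₂ = 503.7 → ξ₂ = 109.5 mol/s, ξ₁ = 284.7 mol/s.
Outlet amounts (n = n₀ + Σ ν·ξ):
  Q: 640 − 1(284.7) − 2(109.5) = 136.3
  R: 1880 − 2(284.7) − 2(109.5) = 1092
  U: 0 + 2(284.7) = 569.4
  P: 0 + 1(109.5) = 109.5

1090 mol/s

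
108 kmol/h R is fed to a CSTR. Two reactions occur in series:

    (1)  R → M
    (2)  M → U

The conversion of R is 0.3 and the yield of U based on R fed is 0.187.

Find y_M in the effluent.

Conversion of R: R consumed = 1ξ₁ = 0.3 × 108 → ξ₁ = 32.4 kmol/h.
Yield of U: 1ξ₂ / 108 = 0.187 → ξ₂ = 20.2 kmol/h.
Outlet amounts (n = n₀ + Σ ν·ξ):
  R: 108 − 1(32.4) = 75.6
  M: 0 + 1(32.4) − 1(20.2) = 12.2
  U: 0 + 1(20.2) = 20.2
Total out = 108 kmol/h; y_M = 12.2 / 108 = 0.113.

0.113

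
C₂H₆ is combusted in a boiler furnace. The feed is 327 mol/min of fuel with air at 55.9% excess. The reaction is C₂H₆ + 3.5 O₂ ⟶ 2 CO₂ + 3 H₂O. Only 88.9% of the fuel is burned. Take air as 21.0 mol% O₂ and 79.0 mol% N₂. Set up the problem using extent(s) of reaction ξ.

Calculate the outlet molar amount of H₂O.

872 mol/min

Stoichiometric O₂ = 3.5 × 327 = 1144 mol/min; O₂ fed = 1144 × 1.559 = 1784 mol/min.
N₂ fed = 1784 × 79/21 = 6712 mol/min.
Fuel reacted = 0.889 × 327 → ξ = 290.7 mol/min.
Outlet (n = n₀ + ν ξ):
  C₂H₆: 327 − 1(290.7) = 36.3
  O₂: 1784 − 3.5(290.7) = 766.8
  N₂: 6712 (inert)
  CO₂: 0 + 2(290.7) = 581.4
  H₂O: 0 + 3(290.7) = 872.1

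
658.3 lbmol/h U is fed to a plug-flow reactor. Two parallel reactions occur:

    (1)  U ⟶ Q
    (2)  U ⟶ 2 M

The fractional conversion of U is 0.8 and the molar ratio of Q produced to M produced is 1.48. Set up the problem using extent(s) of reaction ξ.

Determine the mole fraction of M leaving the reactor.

0.336

Conversion of U: U consumed = 0.8 × 658.3 = 526.6 lbmol/h = 1ξ₁ + 1ξ₂.
Selectivity: 1ξ₁ / (2ξ₂) = 1.48 → ξ₁ = 2.96 ξ₂.
Substitute: (1·2.96 + 1) ξ₂ = 526.6 → ξ₂ = 133 lbmol/h, ξ₁ = 393.7 lbmol/h.
Outlet amounts (n = n₀ + Σ ν·ξ):
  U: 658.3 − 1(393.7) − 1(133) = 131.7
  Q: 0 + 1(393.7) = 393.7
  M: 0 + 2(133) = 266
Total out = 791.3 lbmol/h; y_M = 266 / 791.3 = 0.3361.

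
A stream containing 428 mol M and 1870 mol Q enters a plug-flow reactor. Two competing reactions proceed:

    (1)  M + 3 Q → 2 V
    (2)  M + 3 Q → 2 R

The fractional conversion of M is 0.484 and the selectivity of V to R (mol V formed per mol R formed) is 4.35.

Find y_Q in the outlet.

Conversion of M: M consumed = 0.484 × 428 = 207.2 mol = 1ξ₁ + 1ξ₂.
Selectivity: 2ξ₁ / (2ξ₂) = 4.35 → ξ₁ = 4.35 ξ₂.
Substitute: (1·4.35 + 1) ξ₂ = 207.2 → ξ₂ = 38.72 mol, ξ₁ = 168.4 mol.
Outlet amounts (n = n₀ + Σ ν·ξ):
  M: 428 − 1(168.4) − 1(38.72) = 220.8
  Q: 1870 − 3(168.4) − 3(38.72) = 1249
  V: 0 + 2(168.4) = 336.9
  R: 0 + 2(38.72) = 77.44
Total out = 1884 mol; y_Q = 1249 / 1884 = 0.6628.

0.663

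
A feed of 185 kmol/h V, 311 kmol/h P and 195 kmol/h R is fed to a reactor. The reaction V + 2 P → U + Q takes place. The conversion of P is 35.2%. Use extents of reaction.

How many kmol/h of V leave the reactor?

P reacted = 0.352 × 311 = 109.5 kmol/h; ν_P = −2, so ξ = 109.5/2 = 54.74 kmol/h.
Outlet amounts (n = n₀ + ν ξ):
  V: 185 − 1(54.74) = 130.3
  P: 311 − 2(54.74) = 201.5
  U: 0 + 1(54.74) = 54.74
  Q: 0 + 1(54.74) = 54.74
  R: 195 (inert)

130 kmol/h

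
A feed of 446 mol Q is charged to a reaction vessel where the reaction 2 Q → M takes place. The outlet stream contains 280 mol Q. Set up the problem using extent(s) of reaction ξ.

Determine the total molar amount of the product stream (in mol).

For Q: n = n₀ − 2ξ → 280 = 446 − 2ξ, giving ξ = 83 mol.
Outlet amounts (n = n₀ + ν ξ):
  Q: 446 − 2(83) = 280
  M: 0 + 1(83) = 83
Total out = 280 + 83 = 363 mol.

363 mol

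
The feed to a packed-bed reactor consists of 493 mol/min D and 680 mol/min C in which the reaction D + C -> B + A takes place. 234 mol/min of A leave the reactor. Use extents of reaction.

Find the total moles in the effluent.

For A: n = n₀ + 1ξ → 234 = 0 + 1ξ, giving ξ = 234 mol/min.
Outlet amounts (n = n₀ + ν ξ):
  D: 493 − 1(234) = 259
  C: 680 − 1(234) = 446
  B: 0 + 1(234) = 234
  A: 0 + 1(234) = 234
Total out = 259 + 446 + 234 + 234 = 1173 mol/min.

1170 mol/min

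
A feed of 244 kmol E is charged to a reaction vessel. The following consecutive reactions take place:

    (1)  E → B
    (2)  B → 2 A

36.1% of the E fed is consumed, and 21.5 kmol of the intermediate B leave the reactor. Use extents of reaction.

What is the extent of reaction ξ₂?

ξ₂ = 66.6 kmol

Conversion of E: E consumed = 1ξ₁ = 0.361 × 244 → ξ₁ = 88.08 kmol.
B balance: n_B = 0 + 1ξ₁ − 1ξ₂ = 21.5 → ξ₂ = (1·88.08 − 21.5)/1 = 66.58 kmol.
Outlet amounts (n = n₀ + Σ ν·ξ):
  E: 244 − 1(88.08) = 155.9
  B: 0 + 1(88.08) − 1(66.58) = 21.5
  A: 0 + 2(66.58) = 133.2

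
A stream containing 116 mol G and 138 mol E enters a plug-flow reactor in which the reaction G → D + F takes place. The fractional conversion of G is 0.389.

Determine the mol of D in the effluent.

G reacted = 0.389 × 116 = 45.12 mol; ν_G = −1, so ξ = 45.12/1 = 45.12 mol.
Outlet amounts (n = n₀ + ν ξ):
  G: 116 − 1(45.12) = 70.88
  D: 0 + 1(45.12) = 45.12
  F: 0 + 1(45.12) = 45.12
  E: 138 (inert)

45.1 mol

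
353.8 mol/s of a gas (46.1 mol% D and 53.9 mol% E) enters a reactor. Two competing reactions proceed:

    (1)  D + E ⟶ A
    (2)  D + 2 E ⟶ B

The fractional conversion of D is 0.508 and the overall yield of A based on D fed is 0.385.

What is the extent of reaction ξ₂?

ξ₂ = 20.1 mol/s

Yield of A: 1ξ₁ / 163.1 = 0.385 → ξ₁ = 62.79 mol/s.
Conversion of D: 1ξ₁ + 1ξ₂ = 0.508 × 163.1 = 82.86 → ξ₂ = 20.06 mol/s.
Outlet amounts (n = n₀ + Σ ν·ξ):
  D: 163.1 − 1(62.79) − 1(20.06) = 80.25
  E: 190.7 − 1(62.79) − 2(20.06) = 87.78
  A: 0 + 1(62.79) = 62.79
  B: 0 + 1(20.06) = 20.06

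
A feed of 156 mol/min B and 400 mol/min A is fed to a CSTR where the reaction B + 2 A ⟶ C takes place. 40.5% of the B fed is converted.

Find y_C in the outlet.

B reacted = 0.405 × 156 = 63.18 mol/min; ν_B = −1, so ξ = 63.18/1 = 63.18 mol/min.
Outlet amounts (n = n₀ + ν ξ):
  B: 156 − 1(63.18) = 92.82
  A: 400 − 2(63.18) = 273.6
  C: 0 + 1(63.18) = 63.18
Total out = 429.6 mol/min; y_C = 63.18 / 429.6 = 0.1471.

0.147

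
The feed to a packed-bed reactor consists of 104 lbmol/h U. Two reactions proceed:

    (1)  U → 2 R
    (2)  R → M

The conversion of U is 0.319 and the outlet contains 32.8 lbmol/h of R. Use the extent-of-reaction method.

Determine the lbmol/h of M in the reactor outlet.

33.6 lbmol/h

Conversion of U: U consumed = 1ξ₁ = 0.319 × 104 → ξ₁ = 33.18 lbmol/h.
R balance: n_R = 0 + 2ξ₁ − 1ξ₂ = 32.8 → ξ₂ = (2·33.18 − 32.8)/1 = 33.55 lbmol/h.
Outlet amounts (n = n₀ + Σ ν·ξ):
  U: 104 − 1(33.18) = 70.82
  R: 0 + 2(33.18) − 1(33.55) = 32.8
  M: 0 + 1(33.55) = 33.55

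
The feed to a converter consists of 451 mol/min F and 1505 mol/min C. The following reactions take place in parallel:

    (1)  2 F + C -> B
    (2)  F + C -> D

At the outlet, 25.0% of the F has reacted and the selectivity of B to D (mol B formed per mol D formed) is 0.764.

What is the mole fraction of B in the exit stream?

Conversion of F: F consumed = 0.25 × 451 = 112.8 mol/min = 2ξ₁ + 1ξ₂.
Selectivity: 1ξ₁ / (1ξ₂) = 0.764 → ξ₁ = 0.764 ξ₂.
Substitute: (2·0.764 + 1) ξ₂ = 112.8 → ξ₂ = 44.6 mol/min, ξ₁ = 34.07 mol/min.
Outlet amounts (n = n₀ + Σ ν·ξ):
  F: 451 − 2(34.07) − 1(44.6) = 338.2
  C: 1505 − 1(34.07) − 1(44.6) = 1426
  B: 0 + 1(34.07) = 34.07
  D: 0 + 1(44.6) = 44.6
Total out = 1843 mol/min; y_B = 34.07 / 1843 = 0.01849.

0.0185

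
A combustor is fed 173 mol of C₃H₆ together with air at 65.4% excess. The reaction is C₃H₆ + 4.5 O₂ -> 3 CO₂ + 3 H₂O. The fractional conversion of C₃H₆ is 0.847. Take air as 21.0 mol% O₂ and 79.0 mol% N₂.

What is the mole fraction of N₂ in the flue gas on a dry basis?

Stoichiometric O₂ = 4.5 × 173 = 778.5 mol; O₂ fed = 778.5 × 1.654 = 1288 mol.
N₂ fed = 1288 × 79/21 = 4844 mol.
Fuel reacted = 0.847 × 173 → ξ = 146.5 mol.
Outlet (n = n₀ + ν ξ):
  C₃H₆: 173 − 1(146.5) = 26.47
  O₂: 1288 − 4.5(146.5) = 628.2
  N₂: 4844 (inert)
  CO₂: 0 + 3(146.5) = 439.6
  H₂O: 0 + 3(146.5) = 439.6
Dry total = 5938 mol; y_N₂ (dry) = 4844 / 5938 = 0.8157.

0.816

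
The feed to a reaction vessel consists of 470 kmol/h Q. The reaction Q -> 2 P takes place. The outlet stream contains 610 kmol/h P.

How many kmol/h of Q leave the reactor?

165 kmol/h

For P: n = n₀ + 2ξ → 610 = 0 + 2ξ, giving ξ = 305 kmol/h.
Outlet amounts (n = n₀ + ν ξ):
  Q: 470 − 1(305) = 165
  P: 0 + 2(305) = 610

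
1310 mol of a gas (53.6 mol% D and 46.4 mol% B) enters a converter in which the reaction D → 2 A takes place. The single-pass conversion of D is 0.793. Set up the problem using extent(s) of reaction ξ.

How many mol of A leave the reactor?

D reacted = 0.793 × 702.2 = 556.8 mol; ν_D = −1, so ξ = 556.8/1 = 556.8 mol.
Outlet amounts (n = n₀ + ν ξ):
  D: 702.2 − 1(556.8) = 145.3
  A: 0 + 2(556.8) = 1114
  B: 607.8 (inert)

1110 mol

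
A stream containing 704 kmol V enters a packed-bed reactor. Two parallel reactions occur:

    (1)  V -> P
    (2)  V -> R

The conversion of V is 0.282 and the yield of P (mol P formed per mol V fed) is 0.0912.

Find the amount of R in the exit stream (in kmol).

134 kmol

Yield of P: 1ξ₁ / 704 = 0.0912 → ξ₁ = 64.2 kmol.
Conversion of V: 1ξ₁ + 1ξ₂ = 0.282 × 704 = 198.5 → ξ₂ = 134.3 kmol.
Outlet amounts (n = n₀ + Σ ν·ξ):
  V: 704 − 1(64.2) − 1(134.3) = 505.5
  P: 0 + 1(64.2) = 64.2
  R: 0 + 1(134.3) = 134.3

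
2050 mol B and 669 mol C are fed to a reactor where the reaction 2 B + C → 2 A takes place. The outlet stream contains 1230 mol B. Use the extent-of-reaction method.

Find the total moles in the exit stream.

2310 mol

For B: n = n₀ − 2ξ → 1230 = 2050 − 2ξ, giving ξ = 410 mol.
Outlet amounts (n = n₀ + ν ξ):
  B: 2050 − 2(410) = 1230
  C: 669 − 1(410) = 259
  A: 0 + 2(410) = 820
Total out = 1230 + 259 + 820 = 2309 mol.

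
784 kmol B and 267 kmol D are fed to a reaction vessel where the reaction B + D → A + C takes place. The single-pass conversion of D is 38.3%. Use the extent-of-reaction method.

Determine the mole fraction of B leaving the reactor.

D reacted = 0.383 × 267 = 102.3 kmol; ν_D = −1, so ξ = 102.3/1 = 102.3 kmol.
Outlet amounts (n = n₀ + ν ξ):
  B: 784 − 1(102.3) = 681.7
  D: 267 − 1(102.3) = 164.7
  A: 0 + 1(102.3) = 102.3
  C: 0 + 1(102.3) = 102.3
Total out = 1051 kmol; y_B = 681.7 / 1051 = 0.6487.

0.649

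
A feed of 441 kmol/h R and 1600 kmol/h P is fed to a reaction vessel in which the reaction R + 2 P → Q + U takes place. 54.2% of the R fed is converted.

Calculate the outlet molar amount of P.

R reacted = 0.542 × 441 = 239 kmol/h; ν_R = −1, so ξ = 239/1 = 239 kmol/h.
Outlet amounts (n = n₀ + ν ξ):
  R: 441 − 1(239) = 202
  P: 1600 − 2(239) = 1122
  Q: 0 + 1(239) = 239
  U: 0 + 1(239) = 239

1120 kmol/h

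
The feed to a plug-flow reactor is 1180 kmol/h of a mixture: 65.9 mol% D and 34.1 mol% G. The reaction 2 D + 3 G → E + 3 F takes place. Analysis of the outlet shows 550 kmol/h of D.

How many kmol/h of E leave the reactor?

114 kmol/h

For D: n = n₀ − 2ξ → 550 = 777.6 − 2ξ, giving ξ = 113.8 kmol/h.
Outlet amounts (n = n₀ + ν ξ):
  D: 777.6 − 2(113.8) = 550
  G: 402.4 − 3(113.8) = 60.95
  E: 0 + 1(113.8) = 113.8
  F: 0 + 3(113.8) = 341.4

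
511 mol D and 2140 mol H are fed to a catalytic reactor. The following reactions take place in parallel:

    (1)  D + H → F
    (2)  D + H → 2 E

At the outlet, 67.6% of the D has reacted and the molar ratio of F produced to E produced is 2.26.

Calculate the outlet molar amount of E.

125 mol

Conversion of D: D consumed = 0.676 × 511 = 345.4 mol = 1ξ₁ + 1ξ₂.
Selectivity: 1ξ₁ / (2ξ₂) = 2.26 → ξ₁ = 4.52 ξ₂.
Substitute: (1·4.52 + 1) ξ₂ = 345.4 → ξ₂ = 62.58 mol, ξ₁ = 282.9 mol.
Outlet amounts (n = n₀ + Σ ν·ξ):
  D: 511 − 1(282.9) − 1(62.58) = 165.6
  H: 2140 − 1(282.9) − 1(62.58) = 1795
  F: 0 + 1(282.9) = 282.9
  E: 0 + 2(62.58) = 125.2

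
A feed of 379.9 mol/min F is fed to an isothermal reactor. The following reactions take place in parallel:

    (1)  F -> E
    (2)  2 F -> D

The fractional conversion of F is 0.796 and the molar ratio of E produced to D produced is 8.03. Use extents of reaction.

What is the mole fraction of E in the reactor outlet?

Conversion of F: F consumed = 0.796 × 379.9 = 302.4 mol/min = 1ξ₁ + 2ξ₂.
Selectivity: 1ξ₁ / (1ξ₂) = 8.03 → ξ₁ = 8.03 ξ₂.
Substitute: (1·8.03 + 2) ξ₂ = 302.4 → ξ₂ = 30.15 mol/min, ξ₁ = 242.1 mol/min.
Outlet amounts (n = n₀ + Σ ν·ξ):
  F: 379.9 − 1(242.1) − 2(30.15) = 77.5
  E: 0 + 1(242.1) = 242.1
  D: 0 + 1(30.15) = 30.15
Total out = 349.8 mol/min; y_E = 242.1 / 349.8 = 0.6922.

0.692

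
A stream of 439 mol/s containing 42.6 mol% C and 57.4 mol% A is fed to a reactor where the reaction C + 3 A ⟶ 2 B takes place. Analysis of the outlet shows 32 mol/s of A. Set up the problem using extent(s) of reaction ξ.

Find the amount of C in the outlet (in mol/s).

114 mol/s

For A: n = n₀ − 3ξ → 32 = 252 − 3ξ, giving ξ = 73.33 mol/s.
Outlet amounts (n = n₀ + ν ξ):
  C: 187 − 1(73.33) = 113.7
  A: 252 − 3(73.33) = 32
  B: 0 + 2(73.33) = 146.7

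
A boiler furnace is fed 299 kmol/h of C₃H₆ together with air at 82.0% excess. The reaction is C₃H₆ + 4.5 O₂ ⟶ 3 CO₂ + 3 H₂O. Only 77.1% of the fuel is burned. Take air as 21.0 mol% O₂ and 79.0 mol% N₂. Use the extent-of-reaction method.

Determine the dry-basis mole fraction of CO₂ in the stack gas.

0.0608

Stoichiometric O₂ = 4.5 × 299 = 1346 kmol/h; O₂ fed = 1346 × 1.820 = 2449 kmol/h.
N₂ fed = 2449 × 79/21 = 9212 kmol/h.
Fuel reacted = 0.771 × 299 → ξ = 230.5 kmol/h.
Outlet (n = n₀ + ν ξ):
  C₃H₆: 299 − 1(230.5) = 68.47
  O₂: 2449 − 4.5(230.5) = 1411
  N₂: 9212 (inert)
  CO₂: 0 + 3(230.5) = 691.6
  H₂O: 0 + 3(230.5) = 691.6
Dry total = 11380 kmol/h; y_CO₂ (dry) = 691.6 / 11380 = 0.06075.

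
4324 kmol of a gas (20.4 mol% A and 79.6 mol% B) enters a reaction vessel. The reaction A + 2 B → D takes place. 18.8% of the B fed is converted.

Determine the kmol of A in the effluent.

559 kmol

B reacted = 0.188 × 3442 = 647.1 kmol; ν_B = −2, so ξ = 647.1/2 = 323.5 kmol.
Outlet amounts (n = n₀ + ν ξ):
  A: 882.1 − 1(323.5) = 558.6
  B: 3442 − 2(323.5) = 2795
  D: 0 + 1(323.5) = 323.5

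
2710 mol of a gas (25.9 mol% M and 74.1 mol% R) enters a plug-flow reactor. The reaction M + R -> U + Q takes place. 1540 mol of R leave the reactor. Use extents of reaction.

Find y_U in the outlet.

0.173

For R: n = n₀ − 1ξ → 1540 = 2008 − 1ξ, giving ξ = 468.1 mol.
Outlet amounts (n = n₀ + ν ξ):
  M: 701.9 − 1(468.1) = 233.8
  R: 2008 − 1(468.1) = 1540
  U: 0 + 1(468.1) = 468.1
  Q: 0 + 1(468.1) = 468.1
Total out = 2710 mol; y_U = 468.1 / 2710 = 0.1727.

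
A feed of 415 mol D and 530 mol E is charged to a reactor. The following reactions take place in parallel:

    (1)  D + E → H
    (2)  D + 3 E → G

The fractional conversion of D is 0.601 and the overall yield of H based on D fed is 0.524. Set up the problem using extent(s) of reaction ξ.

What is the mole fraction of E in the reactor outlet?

0.343

Yield of H: 1ξ₁ / 415 = 0.524 → ξ₁ = 217.5 mol.
Conversion of D: 1ξ₁ + 1ξ₂ = 0.601 × 415 = 249.4 → ξ₂ = 31.95 mol.
Outlet amounts (n = n₀ + Σ ν·ξ):
  D: 415 − 1(217.5) − 1(31.95) = 165.6
  E: 530 − 1(217.5) − 3(31.95) = 216.7
  H: 0 + 1(217.5) = 217.5
  G: 0 + 1(31.95) = 31.95
Total out = 631.7 mol; y_E = 216.7 / 631.7 = 0.343.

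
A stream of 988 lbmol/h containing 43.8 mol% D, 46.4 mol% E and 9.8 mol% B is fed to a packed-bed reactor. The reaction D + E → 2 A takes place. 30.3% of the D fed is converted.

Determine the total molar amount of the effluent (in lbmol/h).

988 lbmol/h

D reacted = 0.303 × 432.7 = 131.1 lbmol/h; ν_D = −1, so ξ = 131.1/1 = 131.1 lbmol/h.
Outlet amounts (n = n₀ + ν ξ):
  D: 432.7 − 1(131.1) = 301.6
  E: 458.4 − 1(131.1) = 327.3
  A: 0 + 2(131.1) = 262.2
  B: 96.82 (inert)
Total out = 301.6 + 327.3 + 262.2 + 96.82 = 988 lbmol/h.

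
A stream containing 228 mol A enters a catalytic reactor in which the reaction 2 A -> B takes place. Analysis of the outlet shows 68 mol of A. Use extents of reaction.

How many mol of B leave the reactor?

80 mol

For A: n = n₀ − 2ξ → 68 = 228 − 2ξ, giving ξ = 80 mol.
Outlet amounts (n = n₀ + ν ξ):
  A: 228 − 2(80) = 68
  B: 0 + 1(80) = 80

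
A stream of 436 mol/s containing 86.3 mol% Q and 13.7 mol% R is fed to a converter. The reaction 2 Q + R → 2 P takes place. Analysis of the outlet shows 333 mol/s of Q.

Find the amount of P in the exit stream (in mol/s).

43.3 mol/s

For Q: n = n₀ − 2ξ → 333 = 376.3 − 2ξ, giving ξ = 21.63 mol/s.
Outlet amounts (n = n₀ + ν ξ):
  Q: 376.3 − 2(21.63) = 333
  R: 59.73 − 1(21.63) = 38.1
  P: 0 + 2(21.63) = 43.27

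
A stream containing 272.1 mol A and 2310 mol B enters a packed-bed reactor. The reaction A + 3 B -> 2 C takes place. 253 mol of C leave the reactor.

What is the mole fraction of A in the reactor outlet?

0.0625

For C: n = n₀ + 2ξ → 253 = 0 + 2ξ, giving ξ = 126.5 mol.
Outlet amounts (n = n₀ + ν ξ):
  A: 272.1 − 1(126.5) = 145.6
  B: 2310 − 3(126.5) = 1930
  C: 0 + 2(126.5) = 253
Total out = 2329 mol; y_A = 145.6 / 2329 = 0.06251.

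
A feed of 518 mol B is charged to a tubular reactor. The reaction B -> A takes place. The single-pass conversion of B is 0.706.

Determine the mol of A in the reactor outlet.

B reacted = 0.706 × 518 = 365.7 mol; ν_B = −1, so ξ = 365.7/1 = 365.7 mol.
Outlet amounts (n = n₀ + ν ξ):
  B: 518 − 1(365.7) = 152.3
  A: 0 + 1(365.7) = 365.7

366 mol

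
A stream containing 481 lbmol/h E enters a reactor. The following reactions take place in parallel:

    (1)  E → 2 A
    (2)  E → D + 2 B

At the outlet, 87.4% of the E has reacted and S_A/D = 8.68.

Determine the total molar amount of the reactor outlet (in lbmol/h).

980 lbmol/h

Conversion of E: E consumed = 0.874 × 481 = 420.4 lbmol/h = 1ξ₁ + 1ξ₂.
Selectivity: 2ξ₁ / (1ξ₂) = 8.68 → ξ₁ = 4.34 ξ₂.
Substitute: (1·4.34 + 1) ξ₂ = 420.4 → ξ₂ = 78.73 lbmol/h, ξ₁ = 341.7 lbmol/h.
Outlet amounts (n = n₀ + Σ ν·ξ):
  E: 481 − 1(341.7) − 1(78.73) = 60.61
  A: 0 + 2(341.7) = 683.3
  D: 0 + 1(78.73) = 78.73
  B: 0 + 2(78.73) = 157.5
Total out = 60.61 + 683.3 + 78.73 + 157.5 = 980.1 lbmol/h.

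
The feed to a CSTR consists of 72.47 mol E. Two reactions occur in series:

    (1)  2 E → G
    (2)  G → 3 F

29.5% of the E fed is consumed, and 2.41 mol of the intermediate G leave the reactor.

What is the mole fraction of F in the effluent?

Conversion of E: E consumed = 2ξ₁ = 0.295 × 72.47 → ξ₁ = 10.69 mol.
G balance: n_G = 0 + 1ξ₁ − 1ξ₂ = 2.41 → ξ₂ = (1·10.69 − 2.41)/1 = 8.279 mol.
Outlet amounts (n = n₀ + Σ ν·ξ):
  E: 72.47 − 2(10.69) = 51.09
  G: 0 + 1(10.69) − 1(8.279) = 2.41
  F: 0 + 3(8.279) = 24.84
Total out = 78.34 mol; y_F = 24.84 / 78.34 = 0.3171.

0.317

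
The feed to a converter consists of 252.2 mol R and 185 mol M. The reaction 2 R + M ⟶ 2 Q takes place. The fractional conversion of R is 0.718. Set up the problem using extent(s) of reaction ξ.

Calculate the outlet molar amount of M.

R reacted = 0.718 × 252.2 = 181.1 mol; ν_R = −2, so ξ = 181.1/2 = 90.54 mol.
Outlet amounts (n = n₀ + ν ξ):
  R: 252.2 − 2(90.54) = 71.12
  M: 185 − 1(90.54) = 94.46
  Q: 0 + 2(90.54) = 181.1

94.5 mol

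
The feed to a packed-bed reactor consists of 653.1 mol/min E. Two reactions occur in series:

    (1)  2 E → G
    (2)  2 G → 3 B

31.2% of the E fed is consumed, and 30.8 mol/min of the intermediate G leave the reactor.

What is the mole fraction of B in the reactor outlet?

Conversion of E: E consumed = 2ξ₁ = 0.312 × 653.1 → ξ₁ = 101.9 mol/min.
G balance: n_G = 0 + 1ξ₁ − 2ξ₂ = 30.8 → ξ₂ = (1·101.9 − 30.8)/2 = 35.54 mol/min.
Outlet amounts (n = n₀ + Σ ν·ξ):
  E: 653.1 − 2(101.9) = 449.3
  G: 0 + 1(101.9) − 2(35.54) = 30.8
  B: 0 + 3(35.54) = 106.6
Total out = 586.8 mol/min; y_B = 106.6 / 586.8 = 0.1817.

0.182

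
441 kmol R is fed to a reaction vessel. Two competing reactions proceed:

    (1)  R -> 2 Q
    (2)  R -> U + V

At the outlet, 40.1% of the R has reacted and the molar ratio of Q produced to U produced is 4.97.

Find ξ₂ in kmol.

Conversion of R: R consumed = 0.401 × 441 = 176.8 kmol = 1ξ₁ + 1ξ₂.
Selectivity: 2ξ₁ / (1ξ₂) = 4.97 → ξ₁ = 2.485 ξ₂.
Substitute: (1·2.485 + 1) ξ₂ = 176.8 → ξ₂ = 50.74 kmol, ξ₁ = 126.1 kmol.
Outlet amounts (n = n₀ + Σ ν·ξ):
  R: 441 − 1(126.1) − 1(50.74) = 264.2
  Q: 0 + 2(126.1) = 252.2
  U: 0 + 1(50.74) = 50.74
  V: 0 + 1(50.74) = 50.74

ξ₂ = 50.7 kmol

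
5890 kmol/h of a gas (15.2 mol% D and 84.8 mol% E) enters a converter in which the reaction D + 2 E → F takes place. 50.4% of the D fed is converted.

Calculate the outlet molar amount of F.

451 kmol/h

D reacted = 0.504 × 895.3 = 451.2 kmol/h; ν_D = −1, so ξ = 451.2/1 = 451.2 kmol/h.
Outlet amounts (n = n₀ + ν ξ):
  D: 895.3 − 1(451.2) = 444.1
  E: 4995 − 2(451.2) = 4092
  F: 0 + 1(451.2) = 451.2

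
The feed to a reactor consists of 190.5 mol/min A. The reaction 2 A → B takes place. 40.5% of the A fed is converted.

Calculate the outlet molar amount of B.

38.6 mol/min

A reacted = 0.405 × 190.5 = 77.15 mol/min; ν_A = −2, so ξ = 77.15/2 = 38.58 mol/min.
Outlet amounts (n = n₀ + ν ξ):
  A: 190.5 − 2(38.58) = 113.3
  B: 0 + 1(38.58) = 38.58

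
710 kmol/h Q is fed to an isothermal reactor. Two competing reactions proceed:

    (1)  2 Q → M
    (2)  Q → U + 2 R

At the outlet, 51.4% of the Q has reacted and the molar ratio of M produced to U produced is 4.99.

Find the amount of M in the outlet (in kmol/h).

166 kmol/h

Conversion of Q: Q consumed = 0.514 × 710 = 364.9 kmol/h = 2ξ₁ + 1ξ₂.
Selectivity: 1ξ₁ / (1ξ₂) = 4.99 → ξ₁ = 4.99 ξ₂.
Substitute: (2·4.99 + 1) ξ₂ = 364.9 → ξ₂ = 33.24 kmol/h, ξ₁ = 165.9 kmol/h.
Outlet amounts (n = n₀ + Σ ν·ξ):
  Q: 710 − 2(165.9) − 1(33.24) = 345.1
  M: 0 + 1(165.9) = 165.9
  U: 0 + 1(33.24) = 33.24
  R: 0 + 2(33.24) = 66.47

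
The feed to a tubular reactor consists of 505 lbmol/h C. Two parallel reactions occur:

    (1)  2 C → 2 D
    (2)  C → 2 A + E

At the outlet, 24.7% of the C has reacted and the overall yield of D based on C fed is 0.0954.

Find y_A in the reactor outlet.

Yield of D: 2ξ₁ / 505 = 0.0954 → ξ₁ = 24.09 lbmol/h.
Conversion of C: 2ξ₁ + 1ξ₂ = 0.247 × 505 = 124.7 → ξ₂ = 76.56 lbmol/h.
Outlet amounts (n = n₀ + Σ ν·ξ):
  C: 505 − 2(24.09) − 1(76.56) = 380.3
  D: 0 + 2(24.09) = 48.18
  A: 0 + 2(76.56) = 153.1
  E: 0 + 1(76.56) = 76.56
Total out = 658.1 lbmol/h; y_A = 153.1 / 658.1 = 0.2327.

0.233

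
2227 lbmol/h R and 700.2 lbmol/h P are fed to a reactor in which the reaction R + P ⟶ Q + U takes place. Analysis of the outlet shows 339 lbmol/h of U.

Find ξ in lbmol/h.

For U: n = n₀ + 1ξ → 339 = 0 + 1ξ, giving ξ = 339 lbmol/h.
Outlet amounts (n = n₀ + ν ξ):
  R: 2227 − 1(339) = 1888
  P: 700.2 − 1(339) = 361.2
  Q: 0 + 1(339) = 339
  U: 0 + 1(339) = 339

ξ = 339 lbmol/h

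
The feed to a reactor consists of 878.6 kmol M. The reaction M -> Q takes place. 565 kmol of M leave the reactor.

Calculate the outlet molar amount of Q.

314 kmol

For M: n = n₀ − 1ξ → 565 = 878.6 − 1ξ, giving ξ = 313.6 kmol.
Outlet amounts (n = n₀ + ν ξ):
  M: 878.6 − 1(313.6) = 565
  Q: 0 + 1(313.6) = 313.6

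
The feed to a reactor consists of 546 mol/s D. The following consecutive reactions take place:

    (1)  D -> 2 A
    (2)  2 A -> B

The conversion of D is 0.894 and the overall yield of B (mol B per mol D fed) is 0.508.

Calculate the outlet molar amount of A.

Conversion of D: D consumed = 1ξ₁ = 0.894 × 546 → ξ₁ = 488.1 mol/s.
Yield of B: 1ξ₂ / 546 = 0.508 → ξ₂ = 277.4 mol/s.
Outlet amounts (n = n₀ + Σ ν·ξ):
  D: 546 − 1(488.1) = 57.88
  A: 0 + 2(488.1) − 2(277.4) = 421.5
  B: 0 + 1(277.4) = 277.4

422 mol/s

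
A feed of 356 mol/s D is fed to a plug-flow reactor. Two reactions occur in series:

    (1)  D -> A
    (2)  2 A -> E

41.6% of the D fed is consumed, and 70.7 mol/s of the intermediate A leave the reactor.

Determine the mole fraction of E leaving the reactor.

Conversion of D: D consumed = 1ξ₁ = 0.416 × 356 → ξ₁ = 148.1 mol/s.
A balance: n_A = 0 + 1ξ₁ − 2ξ₂ = 70.7 → ξ₂ = (1·148.1 − 70.7)/2 = 38.7 mol/s.
Outlet amounts (n = n₀ + Σ ν·ξ):
  D: 356 − 1(148.1) = 207.9
  A: 0 + 1(148.1) − 2(38.7) = 70.7
  E: 0 + 1(38.7) = 38.7
Total out = 317.3 mol/s; y_E = 38.7 / 317.3 = 0.122.

0.122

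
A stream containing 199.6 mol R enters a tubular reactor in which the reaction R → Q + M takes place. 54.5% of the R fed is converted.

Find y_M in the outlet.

0.353

R reacted = 0.545 × 199.6 = 108.8 mol; ν_R = −1, so ξ = 108.8/1 = 108.8 mol.
Outlet amounts (n = n₀ + ν ξ):
  R: 199.6 − 1(108.8) = 90.82
  Q: 0 + 1(108.8) = 108.8
  M: 0 + 1(108.8) = 108.8
Total out = 308.4 mol; y_M = 108.8 / 308.4 = 0.3528.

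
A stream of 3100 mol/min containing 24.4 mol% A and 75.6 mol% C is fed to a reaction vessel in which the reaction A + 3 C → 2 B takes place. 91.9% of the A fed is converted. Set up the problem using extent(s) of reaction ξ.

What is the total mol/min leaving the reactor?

A reacted = 0.919 × 756.4 = 695.1 mol/min; ν_A = −1, so ξ = 695.1/1 = 695.1 mol/min.
Outlet amounts (n = n₀ + ν ξ):
  A: 756.4 − 1(695.1) = 61.27
  C: 2344 − 3(695.1) = 258.2
  B: 0 + 2(695.1) = 1390
Total out = 61.27 + 258.2 + 1390 = 1710 mol/min.

1710 mol/min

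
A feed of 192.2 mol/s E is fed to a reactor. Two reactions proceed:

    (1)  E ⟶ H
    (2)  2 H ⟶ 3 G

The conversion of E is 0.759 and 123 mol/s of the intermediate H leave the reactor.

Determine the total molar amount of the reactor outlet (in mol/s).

204 mol/s

Conversion of E: E consumed = 1ξ₁ = 0.759 × 192.2 → ξ₁ = 145.9 mol/s.
H balance: n_H = 0 + 1ξ₁ − 2ξ₂ = 123 → ξ₂ = (1·145.9 − 123)/2 = 11.44 mol/s.
Outlet amounts (n = n₀ + Σ ν·ξ):
  E: 192.2 − 1(145.9) = 46.32
  H: 0 + 1(145.9) − 2(11.44) = 123
  G: 0 + 3(11.44) = 34.32
Total out = 46.32 + 123 + 34.32 = 203.6 mol/s.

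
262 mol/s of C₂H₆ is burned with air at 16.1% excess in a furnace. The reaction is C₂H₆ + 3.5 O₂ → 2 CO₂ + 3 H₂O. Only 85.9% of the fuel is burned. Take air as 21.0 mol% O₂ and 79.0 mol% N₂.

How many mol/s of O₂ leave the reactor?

277 mol/s

Stoichiometric O₂ = 3.5 × 262 = 917 mol/s; O₂ fed = 917 × 1.161 = 1065 mol/s.
N₂ fed = 1065 × 79/21 = 4005 mol/s.
Fuel reacted = 0.859 × 262 → ξ = 225.1 mol/s.
Outlet (n = n₀ + ν ξ):
  C₂H₆: 262 − 1(225.1) = 36.94
  O₂: 1065 − 3.5(225.1) = 276.9
  N₂: 4005 (inert)
  CO₂: 0 + 2(225.1) = 450.1
  H₂O: 0 + 3(225.1) = 675.2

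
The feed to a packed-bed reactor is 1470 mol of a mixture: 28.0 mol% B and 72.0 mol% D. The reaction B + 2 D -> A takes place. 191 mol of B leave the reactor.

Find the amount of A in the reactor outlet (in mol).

221 mol

For B: n = n₀ − 1ξ → 191 = 411.6 − 1ξ, giving ξ = 220.6 mol.
Outlet amounts (n = n₀ + ν ξ):
  B: 411.6 − 1(220.6) = 191
  D: 1058 − 2(220.6) = 617.2
  A: 0 + 1(220.6) = 220.6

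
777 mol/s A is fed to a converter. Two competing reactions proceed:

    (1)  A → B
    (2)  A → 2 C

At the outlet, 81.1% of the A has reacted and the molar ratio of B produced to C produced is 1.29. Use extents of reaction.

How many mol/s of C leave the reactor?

352 mol/s

Conversion of A: A consumed = 0.811 × 777 = 630.1 mol/s = 1ξ₁ + 1ξ₂.
Selectivity: 1ξ₁ / (2ξ₂) = 1.29 → ξ₁ = 2.58 ξ₂.
Substitute: (1·2.58 + 1) ξ₂ = 630.1 → ξ₂ = 176 mol/s, ξ₁ = 454.1 mol/s.
Outlet amounts (n = n₀ + Σ ν·ξ):
  A: 777 − 1(454.1) − 1(176) = 146.9
  B: 0 + 1(454.1) = 454.1
  C: 0 + 2(176) = 352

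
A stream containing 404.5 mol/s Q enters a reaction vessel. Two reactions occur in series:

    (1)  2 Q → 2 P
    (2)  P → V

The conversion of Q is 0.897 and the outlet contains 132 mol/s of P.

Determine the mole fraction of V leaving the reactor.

0.571

Conversion of Q: Q consumed = 2ξ₁ = 0.897 × 404.5 → ξ₁ = 181.4 mol/s.
P balance: n_P = 0 + 2ξ₁ − 1ξ₂ = 132 → ξ₂ = (2·181.4 − 132)/1 = 230.8 mol/s.
Outlet amounts (n = n₀ + Σ ν·ξ):
  Q: 404.5 − 2(181.4) = 41.66
  P: 0 + 2(181.4) − 1(230.8) = 132
  V: 0 + 1(230.8) = 230.8
Total out = 404.5 mol/s; y_V = 230.8 / 404.5 = 0.5707.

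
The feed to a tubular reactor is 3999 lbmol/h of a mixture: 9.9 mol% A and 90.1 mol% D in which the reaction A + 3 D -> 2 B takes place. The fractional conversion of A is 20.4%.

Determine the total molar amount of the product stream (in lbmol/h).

3840 lbmol/h

A reacted = 0.204 × 395.9 = 80.76 lbmol/h; ν_A = −1, so ξ = 80.76/1 = 80.76 lbmol/h.
Outlet amounts (n = n₀ + ν ξ):
  A: 395.9 − 1(80.76) = 315.1
  D: 3603 − 3(80.76) = 3361
  B: 0 + 2(80.76) = 161.5
Total out = 315.1 + 3361 + 161.5 = 3837 lbmol/h.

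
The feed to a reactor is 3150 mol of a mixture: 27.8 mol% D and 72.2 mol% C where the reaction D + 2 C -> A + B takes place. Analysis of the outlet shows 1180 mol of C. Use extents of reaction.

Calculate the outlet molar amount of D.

329 mol

For C: n = n₀ − 2ξ → 1180 = 2274 − 2ξ, giving ξ = 547.2 mol.
Outlet amounts (n = n₀ + ν ξ):
  D: 875.7 − 1(547.2) = 328.5
  C: 2274 − 2(547.2) = 1180
  A: 0 + 1(547.2) = 547.2
  B: 0 + 1(547.2) = 547.2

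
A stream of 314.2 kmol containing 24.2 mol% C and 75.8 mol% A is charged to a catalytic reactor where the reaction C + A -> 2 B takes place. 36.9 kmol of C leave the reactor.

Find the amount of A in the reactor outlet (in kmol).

199 kmol

For C: n = n₀ − 1ξ → 36.9 = 76.04 − 1ξ, giving ξ = 39.14 kmol.
Outlet amounts (n = n₀ + ν ξ):
  C: 76.04 − 1(39.14) = 36.9
  A: 238.2 − 1(39.14) = 199
  B: 0 + 2(39.14) = 78.27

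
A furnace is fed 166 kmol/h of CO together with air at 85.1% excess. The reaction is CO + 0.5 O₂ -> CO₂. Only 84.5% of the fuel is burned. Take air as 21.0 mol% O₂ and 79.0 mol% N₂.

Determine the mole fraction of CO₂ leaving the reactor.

Stoichiometric O₂ = 0.5 × 166 = 83 kmol/h; O₂ fed = 83 × 1.851 = 153.6 kmol/h.
N₂ fed = 153.6 × 79/21 = 578 kmol/h.
Fuel reacted = 0.845 × 166 → ξ = 140.3 kmol/h.
Outlet (n = n₀ + ν ξ):
  CO: 166 − 1(140.3) = 25.73
  O₂: 153.6 − 0.5(140.3) = 83.5
  N₂: 578 (inert)
  CO₂: 0 + 1(140.3) = 140.3
Total out = 827.5 kmol/h; y_CO₂ = 140.3 / 827.5 = 0.1695.

0.17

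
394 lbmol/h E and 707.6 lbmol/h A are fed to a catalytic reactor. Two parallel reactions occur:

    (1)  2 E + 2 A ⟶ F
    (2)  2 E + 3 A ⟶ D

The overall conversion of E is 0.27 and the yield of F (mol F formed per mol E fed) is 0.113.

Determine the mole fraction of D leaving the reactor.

0.00929

Yield of F: 1ξ₁ / 394 = 0.113 → ξ₁ = 44.52 lbmol/h.
Conversion of E: 2ξ₁ + 2ξ₂ = 0.27 × 394 = 106.4 → ξ₂ = 8.668 lbmol/h.
Outlet amounts (n = n₀ + Σ ν·ξ):
  E: 394 − 2(44.52) − 2(8.668) = 287.6
  A: 707.6 − 2(44.52) − 3(8.668) = 592.6
  F: 0 + 1(44.52) = 44.52
  D: 0 + 1(8.668) = 8.668
Total out = 933.4 lbmol/h; y_D = 8.668 / 933.4 = 0.009287.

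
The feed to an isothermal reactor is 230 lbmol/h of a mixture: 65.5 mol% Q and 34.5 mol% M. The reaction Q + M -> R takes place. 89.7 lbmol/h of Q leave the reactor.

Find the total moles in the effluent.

For Q: n = n₀ − 1ξ → 89.7 = 150.7 − 1ξ, giving ξ = 60.95 lbmol/h.
Outlet amounts (n = n₀ + ν ξ):
  Q: 150.7 − 1(60.95) = 89.7
  M: 79.35 − 1(60.95) = 18.4
  R: 0 + 1(60.95) = 60.95
Total out = 89.7 + 18.4 + 60.95 = 169.1 lbmol/h.

169 lbmol/h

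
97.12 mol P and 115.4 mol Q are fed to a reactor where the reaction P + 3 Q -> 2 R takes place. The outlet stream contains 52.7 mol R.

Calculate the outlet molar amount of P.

For R: n = n₀ + 2ξ → 52.7 = 0 + 2ξ, giving ξ = 26.35 mol.
Outlet amounts (n = n₀ + ν ξ):
  P: 97.12 − 1(26.35) = 70.77
  Q: 115.4 − 3(26.35) = 36.35
  R: 0 + 2(26.35) = 52.7

70.8 mol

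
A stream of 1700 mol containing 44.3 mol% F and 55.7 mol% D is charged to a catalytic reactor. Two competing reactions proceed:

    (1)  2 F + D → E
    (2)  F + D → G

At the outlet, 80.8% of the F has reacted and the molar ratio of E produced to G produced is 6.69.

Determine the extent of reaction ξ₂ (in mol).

Conversion of F: F consumed = 0.808 × 753.1 = 608.5 mol = 2ξ₁ + 1ξ₂.
Selectivity: 1ξ₁ / (1ξ₂) = 6.69 → ξ₁ = 6.69 ξ₂.
Substitute: (2·6.69 + 1) ξ₂ = 608.5 → ξ₂ = 42.32 mol, ξ₁ = 283.1 mol.
Outlet amounts (n = n₀ + Σ ν·ξ):
  F: 753.1 − 2(283.1) − 1(42.32) = 144.6
  D: 946.9 − 1(283.1) − 1(42.32) = 621.5
  E: 0 + 1(283.1) = 283.1
  G: 0 + 1(42.32) = 42.32

ξ₂ = 42.3 mol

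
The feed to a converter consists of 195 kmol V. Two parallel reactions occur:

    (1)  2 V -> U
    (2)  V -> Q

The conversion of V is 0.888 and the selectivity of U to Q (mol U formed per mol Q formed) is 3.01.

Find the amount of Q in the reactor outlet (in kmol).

Conversion of V: V consumed = 0.888 × 195 = 173.2 kmol = 2ξ₁ + 1ξ₂.
Selectivity: 1ξ₁ / (1ξ₂) = 3.01 → ξ₁ = 3.01 ξ₂.
Substitute: (2·3.01 + 1) ξ₂ = 173.2 → ξ₂ = 24.67 kmol, ξ₁ = 74.25 kmol.
Outlet amounts (n = n₀ + Σ ν·ξ):
  V: 195 − 2(74.25) − 1(24.67) = 21.84
  U: 0 + 1(74.25) = 74.25
  Q: 0 + 1(24.67) = 24.67

24.7 kmol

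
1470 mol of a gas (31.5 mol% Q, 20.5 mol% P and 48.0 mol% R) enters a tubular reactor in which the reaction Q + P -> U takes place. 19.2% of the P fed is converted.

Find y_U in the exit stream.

0.041

P reacted = 0.192 × 301.4 = 57.86 mol; ν_P = −1, so ξ = 57.86/1 = 57.86 mol.
Outlet amounts (n = n₀ + ν ξ):
  Q: 463.1 − 1(57.86) = 405.2
  P: 301.4 − 1(57.86) = 243.5
  U: 0 + 1(57.86) = 57.86
  R: 705.6 (inert)
Total out = 1412 mol; y_U = 57.86 / 1412 = 0.04097.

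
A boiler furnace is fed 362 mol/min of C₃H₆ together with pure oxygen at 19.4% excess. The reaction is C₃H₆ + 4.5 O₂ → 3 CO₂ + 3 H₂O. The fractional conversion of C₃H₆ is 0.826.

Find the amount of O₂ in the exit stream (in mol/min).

599 mol/min

Stoichiometric O₂ = 4.5 × 362 = 1629 mol/min; O₂ fed = 1629 × 1.194 = 1945 mol/min.
Fuel reacted = 0.826 × 362 → ξ = 299 mol/min.
Outlet (n = n₀ + ν ξ):
  C₃H₆: 362 − 1(299) = 62.99
  O₂: 1945 − 4.5(299) = 599.5
  CO₂: 0 + 3(299) = 897
  H₂O: 0 + 3(299) = 897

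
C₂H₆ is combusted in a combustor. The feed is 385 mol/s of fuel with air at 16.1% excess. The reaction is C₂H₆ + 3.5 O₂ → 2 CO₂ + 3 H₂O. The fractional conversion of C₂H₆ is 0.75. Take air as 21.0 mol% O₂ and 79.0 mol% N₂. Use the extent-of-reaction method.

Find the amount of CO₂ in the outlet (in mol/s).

578 mol/s

Stoichiometric O₂ = 3.5 × 385 = 1348 mol/s; O₂ fed = 1348 × 1.161 = 1564 mol/s.
N₂ fed = 1564 × 79/21 = 5885 mol/s.
Fuel reacted = 0.75 × 385 → ξ = 288.8 mol/s.
Outlet (n = n₀ + ν ξ):
  C₂H₆: 385 − 1(288.8) = 96.25
  O₂: 1564 − 3.5(288.8) = 553.8
  N₂: 5885 (inert)
  CO₂: 0 + 2(288.8) = 577.5
  H₂O: 0 + 3(288.8) = 866.2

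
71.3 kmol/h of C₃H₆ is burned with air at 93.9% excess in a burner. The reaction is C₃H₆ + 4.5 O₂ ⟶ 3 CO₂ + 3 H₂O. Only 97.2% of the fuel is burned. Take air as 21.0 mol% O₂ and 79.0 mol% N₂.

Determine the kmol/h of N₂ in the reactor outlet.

2340 kmol/h

Stoichiometric O₂ = 4.5 × 71.3 = 320.8 kmol/h; O₂ fed = 320.8 × 1.939 = 622.1 kmol/h.
N₂ fed = 622.1 × 79/21 = 2340 kmol/h.
Fuel reacted = 0.972 × 71.3 → ξ = 69.3 kmol/h.
Outlet (n = n₀ + ν ξ):
  C₃H₆: 71.3 − 1(69.3) = 1.996
  O₂: 622.1 − 4.5(69.3) = 310.3
  N₂: 2340 (inert)
  CO₂: 0 + 3(69.3) = 207.9
  H₂O: 0 + 3(69.3) = 207.9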